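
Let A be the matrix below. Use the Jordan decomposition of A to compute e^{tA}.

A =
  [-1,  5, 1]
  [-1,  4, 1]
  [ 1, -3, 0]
e^{tA} =
  [-2*t*exp(t) + exp(t), t^2*exp(t) + 5*t*exp(t), t^2*exp(t) + t*exp(t)]
  [-t*exp(t), t^2*exp(t)/2 + 3*t*exp(t) + exp(t), t^2*exp(t)/2 + t*exp(t)]
  [t*exp(t), -t^2*exp(t)/2 - 3*t*exp(t), -t^2*exp(t)/2 - t*exp(t) + exp(t)]

Strategy: write A = P · J · P⁻¹ where J is a Jordan canonical form, so e^{tA} = P · e^{tJ} · P⁻¹, and e^{tJ} can be computed block-by-block.

A has Jordan form
J =
  [1, 1, 0]
  [0, 1, 1]
  [0, 0, 1]
(up to reordering of blocks).

Per-block formulas:
  For a 3×3 Jordan block J_3(1): exp(t · J_3(1)) = e^(1t)·(I + t·N + (t^2/2)·N^2), where N is the 3×3 nilpotent shift.

After assembling e^{tJ} and conjugating by P, we get:

e^{tA} =
  [-2*t*exp(t) + exp(t), t^2*exp(t) + 5*t*exp(t), t^2*exp(t) + t*exp(t)]
  [-t*exp(t), t^2*exp(t)/2 + 3*t*exp(t) + exp(t), t^2*exp(t)/2 + t*exp(t)]
  [t*exp(t), -t^2*exp(t)/2 - 3*t*exp(t), -t^2*exp(t)/2 - t*exp(t) + exp(t)]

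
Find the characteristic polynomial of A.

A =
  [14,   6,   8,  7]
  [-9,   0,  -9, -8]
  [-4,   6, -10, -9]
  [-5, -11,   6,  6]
x^4 - 10*x^3 + 25*x^2

Expanding det(x·I − A) (e.g. by cofactor expansion or by noting that A is similar to its Jordan form J, which has the same characteristic polynomial as A) gives
  χ_A(x) = x^4 - 10*x^3 + 25*x^2
which factors as x^2*(x - 5)^2. The eigenvalues (with algebraic multiplicities) are λ = 0 with multiplicity 2, λ = 5 with multiplicity 2.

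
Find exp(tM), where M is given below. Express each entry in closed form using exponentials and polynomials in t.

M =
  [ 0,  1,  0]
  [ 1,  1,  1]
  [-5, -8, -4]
e^{tM} =
  [t^2*exp(-t) + t*exp(-t) + exp(-t), 3*t^2*exp(-t)/2 + t*exp(-t), t^2*exp(-t)/2]
  [-t^2*exp(-t) + t*exp(-t), -3*t^2*exp(-t)/2 + 2*t*exp(-t) + exp(-t), -t^2*exp(-t)/2 + t*exp(-t)]
  [t^2*exp(-t) - 5*t*exp(-t), 3*t^2*exp(-t)/2 - 8*t*exp(-t), t^2*exp(-t)/2 - 3*t*exp(-t) + exp(-t)]

Strategy: write M = P · J · P⁻¹ where J is a Jordan canonical form, so e^{tM} = P · e^{tJ} · P⁻¹, and e^{tJ} can be computed block-by-block.

M has Jordan form
J =
  [-1,  1,  0]
  [ 0, -1,  1]
  [ 0,  0, -1]
(up to reordering of blocks).

Per-block formulas:
  For a 3×3 Jordan block J_3(-1): exp(t · J_3(-1)) = e^(-1t)·(I + t·N + (t^2/2)·N^2), where N is the 3×3 nilpotent shift.

After assembling e^{tJ} and conjugating by P, we get:

e^{tM} =
  [t^2*exp(-t) + t*exp(-t) + exp(-t), 3*t^2*exp(-t)/2 + t*exp(-t), t^2*exp(-t)/2]
  [-t^2*exp(-t) + t*exp(-t), -3*t^2*exp(-t)/2 + 2*t*exp(-t) + exp(-t), -t^2*exp(-t)/2 + t*exp(-t)]
  [t^2*exp(-t) - 5*t*exp(-t), 3*t^2*exp(-t)/2 - 8*t*exp(-t), t^2*exp(-t)/2 - 3*t*exp(-t) + exp(-t)]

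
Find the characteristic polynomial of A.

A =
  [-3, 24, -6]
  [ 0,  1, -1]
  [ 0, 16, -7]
x^3 + 9*x^2 + 27*x + 27

Expanding det(x·I − A) (e.g. by cofactor expansion or by noting that A is similar to its Jordan form J, which has the same characteristic polynomial as A) gives
  χ_A(x) = x^3 + 9*x^2 + 27*x + 27
which factors as (x + 3)^3. The eigenvalues (with algebraic multiplicities) are λ = -3 with multiplicity 3.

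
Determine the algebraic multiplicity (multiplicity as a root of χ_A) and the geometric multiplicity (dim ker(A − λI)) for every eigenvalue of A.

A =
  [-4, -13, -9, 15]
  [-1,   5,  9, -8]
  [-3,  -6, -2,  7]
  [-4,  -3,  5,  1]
λ = -2: alg = 2, geom = 1; λ = 2: alg = 2, geom = 1

Step 1 — factor the characteristic polynomial to read off the algebraic multiplicities:
  χ_A(x) = (x - 2)^2*(x + 2)^2

Step 2 — compute geometric multiplicities via the rank-nullity identity g(λ) = n − rank(A − λI):
  rank(A − (-2)·I) = 3, so dim ker(A − (-2)·I) = n − 3 = 1
  rank(A − (2)·I) = 3, so dim ker(A − (2)·I) = n − 3 = 1

Summary:
  λ = -2: algebraic multiplicity = 2, geometric multiplicity = 1
  λ = 2: algebraic multiplicity = 2, geometric multiplicity = 1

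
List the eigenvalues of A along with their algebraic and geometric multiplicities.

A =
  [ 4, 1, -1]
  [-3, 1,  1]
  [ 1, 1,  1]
λ = 2: alg = 3, geom = 1

Step 1 — factor the characteristic polynomial to read off the algebraic multiplicities:
  χ_A(x) = (x - 2)^3

Step 2 — compute geometric multiplicities via the rank-nullity identity g(λ) = n − rank(A − λI):
  rank(A − (2)·I) = 2, so dim ker(A − (2)·I) = n − 2 = 1

Summary:
  λ = 2: algebraic multiplicity = 3, geometric multiplicity = 1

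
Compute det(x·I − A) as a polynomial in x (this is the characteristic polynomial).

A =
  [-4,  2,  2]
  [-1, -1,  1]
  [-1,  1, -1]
x^3 + 6*x^2 + 12*x + 8

Expanding det(x·I − A) (e.g. by cofactor expansion or by noting that A is similar to its Jordan form J, which has the same characteristic polynomial as A) gives
  χ_A(x) = x^3 + 6*x^2 + 12*x + 8
which factors as (x + 2)^3. The eigenvalues (with algebraic multiplicities) are λ = -2 with multiplicity 3.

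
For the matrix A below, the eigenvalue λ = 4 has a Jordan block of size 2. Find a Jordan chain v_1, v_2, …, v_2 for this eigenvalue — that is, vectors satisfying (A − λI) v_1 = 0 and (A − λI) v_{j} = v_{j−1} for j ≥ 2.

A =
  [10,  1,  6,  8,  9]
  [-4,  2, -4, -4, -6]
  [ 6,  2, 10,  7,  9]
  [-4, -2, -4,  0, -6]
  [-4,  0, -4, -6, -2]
A Jordan chain for λ = 4 of length 2:
v_1 = (6, -4, 6, -4, -4)ᵀ
v_2 = (1, 0, 0, 0, 0)ᵀ

Let N = A − (4)·I. We want v_2 with N^2 v_2 = 0 but N^1 v_2 ≠ 0; then v_{j-1} := N · v_j for j = 2, …, 2.

Pick v_2 = (1, 0, 0, 0, 0)ᵀ.
Then v_1 = N · v_2 = (6, -4, 6, -4, -4)ᵀ.

Sanity check: (A − (4)·I) v_1 = (0, 0, 0, 0, 0)ᵀ = 0. ✓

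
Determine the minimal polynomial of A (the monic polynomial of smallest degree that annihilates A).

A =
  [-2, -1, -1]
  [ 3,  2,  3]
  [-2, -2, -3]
x^2 + 2*x + 1

The characteristic polynomial is χ_A(x) = (x + 1)^3, so the eigenvalues are known. The minimal polynomial is
  m_A(x) = Π_λ (x − λ)^{k_λ}
where k_λ is the size of the *largest* Jordan block for λ (equivalently, the smallest k with (A − λI)^k v = 0 for every generalised eigenvector v of λ).

  λ = -1: largest Jordan block has size 2, contributing (x + 1)^2

So m_A(x) = (x + 1)^2 = x^2 + 2*x + 1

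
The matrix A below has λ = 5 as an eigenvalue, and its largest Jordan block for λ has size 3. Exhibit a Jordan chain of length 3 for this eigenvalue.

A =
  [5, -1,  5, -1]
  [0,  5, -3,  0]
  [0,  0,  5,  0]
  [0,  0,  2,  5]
A Jordan chain for λ = 5 of length 3:
v_1 = (1, 0, 0, 0)ᵀ
v_2 = (5, -3, 0, 2)ᵀ
v_3 = (0, 0, 1, 0)ᵀ

Let N = A − (5)·I. We want v_3 with N^3 v_3 = 0 but N^2 v_3 ≠ 0; then v_{j-1} := N · v_j for j = 3, …, 2.

Pick v_3 = (0, 0, 1, 0)ᵀ.
Then v_2 = N · v_3 = (5, -3, 0, 2)ᵀ.
Then v_1 = N · v_2 = (1, 0, 0, 0)ᵀ.

Sanity check: (A − (5)·I) v_1 = (0, 0, 0, 0)ᵀ = 0. ✓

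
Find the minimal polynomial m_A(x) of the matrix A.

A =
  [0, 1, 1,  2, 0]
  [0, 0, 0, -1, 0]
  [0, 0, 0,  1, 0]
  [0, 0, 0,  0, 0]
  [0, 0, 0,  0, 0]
x^2

The characteristic polynomial is χ_A(x) = x^5, so the eigenvalues are known. The minimal polynomial is
  m_A(x) = Π_λ (x − λ)^{k_λ}
where k_λ is the size of the *largest* Jordan block for λ (equivalently, the smallest k with (A − λI)^k v = 0 for every generalised eigenvector v of λ).

  λ = 0: largest Jordan block has size 2, contributing (x − 0)^2

So m_A(x) = x^2 = x^2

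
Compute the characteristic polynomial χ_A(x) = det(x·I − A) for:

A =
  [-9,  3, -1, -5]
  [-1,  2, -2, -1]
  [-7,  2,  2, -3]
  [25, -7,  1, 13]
x^4 - 8*x^3 + 24*x^2 - 32*x + 16

Expanding det(x·I − A) (e.g. by cofactor expansion or by noting that A is similar to its Jordan form J, which has the same characteristic polynomial as A) gives
  χ_A(x) = x^4 - 8*x^3 + 24*x^2 - 32*x + 16
which factors as (x - 2)^4. The eigenvalues (with algebraic multiplicities) are λ = 2 with multiplicity 4.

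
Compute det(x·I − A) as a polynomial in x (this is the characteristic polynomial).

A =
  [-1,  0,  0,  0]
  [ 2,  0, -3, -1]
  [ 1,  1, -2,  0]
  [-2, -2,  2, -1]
x^4 + 4*x^3 + 6*x^2 + 4*x + 1

Expanding det(x·I − A) (e.g. by cofactor expansion or by noting that A is similar to its Jordan form J, which has the same characteristic polynomial as A) gives
  χ_A(x) = x^4 + 4*x^3 + 6*x^2 + 4*x + 1
which factors as (x + 1)^4. The eigenvalues (with algebraic multiplicities) are λ = -1 with multiplicity 4.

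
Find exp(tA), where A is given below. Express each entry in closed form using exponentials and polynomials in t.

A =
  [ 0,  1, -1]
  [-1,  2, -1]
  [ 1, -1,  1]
e^{tA} =
  [-t^2*exp(t)/2 - t*exp(t) + exp(t), t^2*exp(t)/2 + t*exp(t), -t*exp(t)]
  [-t^2*exp(t)/2 - t*exp(t), t^2*exp(t)/2 + t*exp(t) + exp(t), -t*exp(t)]
  [t*exp(t), -t*exp(t), exp(t)]

Strategy: write A = P · J · P⁻¹ where J is a Jordan canonical form, so e^{tA} = P · e^{tJ} · P⁻¹, and e^{tJ} can be computed block-by-block.

A has Jordan form
J =
  [1, 1, 0]
  [0, 1, 1]
  [0, 0, 1]
(up to reordering of blocks).

Per-block formulas:
  For a 3×3 Jordan block J_3(1): exp(t · J_3(1)) = e^(1t)·(I + t·N + (t^2/2)·N^2), where N is the 3×3 nilpotent shift.

After assembling e^{tJ} and conjugating by P, we get:

e^{tA} =
  [-t^2*exp(t)/2 - t*exp(t) + exp(t), t^2*exp(t)/2 + t*exp(t), -t*exp(t)]
  [-t^2*exp(t)/2 - t*exp(t), t^2*exp(t)/2 + t*exp(t) + exp(t), -t*exp(t)]
  [t*exp(t), -t*exp(t), exp(t)]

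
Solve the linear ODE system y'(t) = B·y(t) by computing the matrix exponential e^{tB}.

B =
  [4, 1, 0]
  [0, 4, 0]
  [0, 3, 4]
e^{tB} =
  [exp(4*t), t*exp(4*t), 0]
  [0, exp(4*t), 0]
  [0, 3*t*exp(4*t), exp(4*t)]

Strategy: write B = P · J · P⁻¹ where J is a Jordan canonical form, so e^{tB} = P · e^{tJ} · P⁻¹, and e^{tJ} can be computed block-by-block.

B has Jordan form
J =
  [4, 1, 0]
  [0, 4, 0]
  [0, 0, 4]
(up to reordering of blocks).

Per-block formulas:
  For a 1×1 block at λ = 4: exp(t · [4]) = [e^(4t)].
  For a 2×2 Jordan block J_2(4): exp(t · J_2(4)) = e^(4t)·(I + t·N), where N is the 2×2 nilpotent shift.

After assembling e^{tJ} and conjugating by P, we get:

e^{tB} =
  [exp(4*t), t*exp(4*t), 0]
  [0, exp(4*t), 0]
  [0, 3*t*exp(4*t), exp(4*t)]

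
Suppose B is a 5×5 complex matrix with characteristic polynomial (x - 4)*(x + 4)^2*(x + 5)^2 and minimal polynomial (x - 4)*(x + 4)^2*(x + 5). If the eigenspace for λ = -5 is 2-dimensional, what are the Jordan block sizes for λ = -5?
Block sizes for λ = -5: [1, 1]

Step 1 — from the characteristic polynomial, algebraic multiplicity of λ = -5 is 2. From dim ker(B − (-5)·I) = 2, there are exactly 2 Jordan blocks for λ = -5.
Step 2 — from the minimal polynomial, the factor (x + 5) tells us the largest block for λ = -5 has size 1.
Step 3 — with total size 2, 2 blocks, and largest block 1, the block sizes (in nonincreasing order) are [1, 1].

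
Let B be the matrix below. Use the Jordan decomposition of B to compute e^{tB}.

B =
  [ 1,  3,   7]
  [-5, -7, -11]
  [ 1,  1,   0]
e^{tB} =
  [t^2*exp(-2*t)/2 + 3*t*exp(-2*t) + exp(-2*t), t^2*exp(-2*t)/2 + 3*t*exp(-2*t), t^2*exp(-2*t) + 7*t*exp(-2*t)]
  [-t^2*exp(-2*t)/2 - 5*t*exp(-2*t), -t^2*exp(-2*t)/2 - 5*t*exp(-2*t) + exp(-2*t), -t^2*exp(-2*t) - 11*t*exp(-2*t)]
  [t*exp(-2*t), t*exp(-2*t), 2*t*exp(-2*t) + exp(-2*t)]

Strategy: write B = P · J · P⁻¹ where J is a Jordan canonical form, so e^{tB} = P · e^{tJ} · P⁻¹, and e^{tJ} can be computed block-by-block.

B has Jordan form
J =
  [-2,  1,  0]
  [ 0, -2,  1]
  [ 0,  0, -2]
(up to reordering of blocks).

Per-block formulas:
  For a 3×3 Jordan block J_3(-2): exp(t · J_3(-2)) = e^(-2t)·(I + t·N + (t^2/2)·N^2), where N is the 3×3 nilpotent shift.

After assembling e^{tJ} and conjugating by P, we get:

e^{tB} =
  [t^2*exp(-2*t)/2 + 3*t*exp(-2*t) + exp(-2*t), t^2*exp(-2*t)/2 + 3*t*exp(-2*t), t^2*exp(-2*t) + 7*t*exp(-2*t)]
  [-t^2*exp(-2*t)/2 - 5*t*exp(-2*t), -t^2*exp(-2*t)/2 - 5*t*exp(-2*t) + exp(-2*t), -t^2*exp(-2*t) - 11*t*exp(-2*t)]
  [t*exp(-2*t), t*exp(-2*t), 2*t*exp(-2*t) + exp(-2*t)]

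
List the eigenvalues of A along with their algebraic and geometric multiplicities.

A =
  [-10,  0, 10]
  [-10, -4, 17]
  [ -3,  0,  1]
λ = -5: alg = 1, geom = 1; λ = -4: alg = 2, geom = 1

Step 1 — factor the characteristic polynomial to read off the algebraic multiplicities:
  χ_A(x) = (x + 4)^2*(x + 5)

Step 2 — compute geometric multiplicities via the rank-nullity identity g(λ) = n − rank(A − λI):
  rank(A − (-5)·I) = 2, so dim ker(A − (-5)·I) = n − 2 = 1
  rank(A − (-4)·I) = 2, so dim ker(A − (-4)·I) = n − 2 = 1

Summary:
  λ = -5: algebraic multiplicity = 1, geometric multiplicity = 1
  λ = -4: algebraic multiplicity = 2, geometric multiplicity = 1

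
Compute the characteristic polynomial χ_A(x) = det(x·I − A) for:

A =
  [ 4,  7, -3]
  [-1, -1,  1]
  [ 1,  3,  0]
x^3 - 3*x^2 + 3*x - 1

Expanding det(x·I − A) (e.g. by cofactor expansion or by noting that A is similar to its Jordan form J, which has the same characteristic polynomial as A) gives
  χ_A(x) = x^3 - 3*x^2 + 3*x - 1
which factors as (x - 1)^3. The eigenvalues (with algebraic multiplicities) are λ = 1 with multiplicity 3.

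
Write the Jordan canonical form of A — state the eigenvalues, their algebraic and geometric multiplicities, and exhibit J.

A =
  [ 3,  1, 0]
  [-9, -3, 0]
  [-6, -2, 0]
J_2(0) ⊕ J_1(0)

The characteristic polynomial is
  det(x·I − A) = x^3

Eigenvalues and multiplicities (the geometric multiplicity of λ is n − rank(A − λI), which equals the number of Jordan blocks for λ):
  λ = 0: algebraic multiplicity = 3, geometric multiplicity = 2

Determining the block sizes for each eigenvalue:
  λ = 0: 2 blocks summing to 3 forces exactly one block of size 2 and the rest size 1 → block sizes [2, 1]

Assembling the blocks gives a Jordan form
J =
  [0, 1, 0]
  [0, 0, 0]
  [0, 0, 0]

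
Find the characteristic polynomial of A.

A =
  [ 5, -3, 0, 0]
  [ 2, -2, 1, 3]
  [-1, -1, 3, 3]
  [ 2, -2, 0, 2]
x^4 - 8*x^3 + 24*x^2 - 32*x + 16

Expanding det(x·I − A) (e.g. by cofactor expansion or by noting that A is similar to its Jordan form J, which has the same characteristic polynomial as A) gives
  χ_A(x) = x^4 - 8*x^3 + 24*x^2 - 32*x + 16
which factors as (x - 2)^4. The eigenvalues (with algebraic multiplicities) are λ = 2 with multiplicity 4.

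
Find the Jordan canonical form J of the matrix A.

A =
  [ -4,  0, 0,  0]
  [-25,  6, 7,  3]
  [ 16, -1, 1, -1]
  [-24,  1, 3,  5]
J_1(-4) ⊕ J_3(4)

The characteristic polynomial is
  det(x·I − A) = x^4 - 8*x^3 + 128*x - 256 = (x - 4)^3*(x + 4)

Eigenvalues and multiplicities (the geometric multiplicity of λ is n − rank(A − λI), which equals the number of Jordan blocks for λ):
  λ = -4: algebraic multiplicity = 1, geometric multiplicity = 1
  λ = 4: algebraic multiplicity = 3, geometric multiplicity = 1

Determining the block sizes for each eigenvalue:
  λ = -4: one block (gm = 1), so the single block has size am = 1 → block sizes [1]
  λ = 4: one block (gm = 1), so the single block has size am = 3 → block sizes [3]

Assembling the blocks gives a Jordan form
J =
  [-4, 0, 0, 0]
  [ 0, 4, 1, 0]
  [ 0, 0, 4, 1]
  [ 0, 0, 0, 4]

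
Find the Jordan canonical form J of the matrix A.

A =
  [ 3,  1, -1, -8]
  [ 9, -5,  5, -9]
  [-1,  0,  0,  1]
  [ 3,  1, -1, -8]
J_2(-5) ⊕ J_2(0)

The characteristic polynomial is
  det(x·I − A) = x^4 + 10*x^3 + 25*x^2 = x^2*(x + 5)^2

Eigenvalues and multiplicities (the geometric multiplicity of λ is n − rank(A − λI), which equals the number of Jordan blocks for λ):
  λ = -5: algebraic multiplicity = 2, geometric multiplicity = 1
  λ = 0: algebraic multiplicity = 2, geometric multiplicity = 1

Determining the block sizes for each eigenvalue:
  λ = -5: one block (gm = 1), so the single block has size am = 2 → block sizes [2]
  λ = 0: one block (gm = 1), so the single block has size am = 2 → block sizes [2]

Assembling the blocks gives a Jordan form
J =
  [-5,  1, 0, 0]
  [ 0, -5, 0, 0]
  [ 0,  0, 0, 1]
  [ 0,  0, 0, 0]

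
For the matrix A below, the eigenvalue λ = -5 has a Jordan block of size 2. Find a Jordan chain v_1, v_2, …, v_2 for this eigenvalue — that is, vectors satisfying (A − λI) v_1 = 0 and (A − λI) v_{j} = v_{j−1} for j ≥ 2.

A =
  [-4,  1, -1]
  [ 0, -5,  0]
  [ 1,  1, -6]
A Jordan chain for λ = -5 of length 2:
v_1 = (1, 0, 1)ᵀ
v_2 = (1, 0, 0)ᵀ

Let N = A − (-5)·I. We want v_2 with N^2 v_2 = 0 but N^1 v_2 ≠ 0; then v_{j-1} := N · v_j for j = 2, …, 2.

Pick v_2 = (1, 0, 0)ᵀ.
Then v_1 = N · v_2 = (1, 0, 1)ᵀ.

Sanity check: (A − (-5)·I) v_1 = (0, 0, 0)ᵀ = 0. ✓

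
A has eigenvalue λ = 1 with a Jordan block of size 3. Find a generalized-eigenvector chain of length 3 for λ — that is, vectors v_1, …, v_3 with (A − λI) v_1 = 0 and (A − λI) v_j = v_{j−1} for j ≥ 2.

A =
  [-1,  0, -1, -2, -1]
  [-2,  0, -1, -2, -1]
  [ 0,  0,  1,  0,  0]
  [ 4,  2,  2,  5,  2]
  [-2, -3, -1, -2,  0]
A Jordan chain for λ = 1 of length 3:
v_1 = (-2, 0, 0, 0, 4)ᵀ
v_2 = (-2, -2, 0, 4, -2)ᵀ
v_3 = (1, 0, 0, 0, 0)ᵀ

Let N = A − (1)·I. We want v_3 with N^3 v_3 = 0 but N^2 v_3 ≠ 0; then v_{j-1} := N · v_j for j = 3, …, 2.

Pick v_3 = (1, 0, 0, 0, 0)ᵀ.
Then v_2 = N · v_3 = (-2, -2, 0, 4, -2)ᵀ.
Then v_1 = N · v_2 = (-2, 0, 0, 0, 4)ᵀ.

Sanity check: (A − (1)·I) v_1 = (0, 0, 0, 0, 0)ᵀ = 0. ✓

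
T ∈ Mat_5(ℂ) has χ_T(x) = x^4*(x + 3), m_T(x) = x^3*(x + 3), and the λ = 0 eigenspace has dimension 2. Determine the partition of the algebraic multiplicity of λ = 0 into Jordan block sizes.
Block sizes for λ = 0: [3, 1]

Step 1 — from the characteristic polynomial, algebraic multiplicity of λ = 0 is 4. From dim ker(T − (0)·I) = 2, there are exactly 2 Jordan blocks for λ = 0.
Step 2 — from the minimal polynomial, the factor (x − 0)^3 tells us the largest block for λ = 0 has size 3.
Step 3 — with total size 4, 2 blocks, and largest block 3, the block sizes (in nonincreasing order) are [3, 1].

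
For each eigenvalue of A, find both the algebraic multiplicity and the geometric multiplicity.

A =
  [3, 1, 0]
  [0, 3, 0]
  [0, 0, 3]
λ = 3: alg = 3, geom = 2

Step 1 — factor the characteristic polynomial to read off the algebraic multiplicities:
  χ_A(x) = (x - 3)^3

Step 2 — compute geometric multiplicities via the rank-nullity identity g(λ) = n − rank(A − λI):
  rank(A − (3)·I) = 1, so dim ker(A − (3)·I) = n − 1 = 2

Summary:
  λ = 3: algebraic multiplicity = 3, geometric multiplicity = 2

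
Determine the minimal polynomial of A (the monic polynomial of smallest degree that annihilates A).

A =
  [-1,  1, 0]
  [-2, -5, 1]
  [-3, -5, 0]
x^3 + 6*x^2 + 12*x + 8

The characteristic polynomial is χ_A(x) = (x + 2)^3, so the eigenvalues are known. The minimal polynomial is
  m_A(x) = Π_λ (x − λ)^{k_λ}
where k_λ is the size of the *largest* Jordan block for λ (equivalently, the smallest k with (A − λI)^k v = 0 for every generalised eigenvector v of λ).

  λ = -2: largest Jordan block has size 3, contributing (x + 2)^3

So m_A(x) = (x + 2)^3 = x^3 + 6*x^2 + 12*x + 8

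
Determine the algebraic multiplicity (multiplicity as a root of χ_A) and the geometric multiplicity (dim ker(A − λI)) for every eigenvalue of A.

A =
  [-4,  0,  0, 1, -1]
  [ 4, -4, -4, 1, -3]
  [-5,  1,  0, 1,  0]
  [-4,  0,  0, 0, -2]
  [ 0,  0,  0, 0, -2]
λ = -2: alg = 5, geom = 3

Step 1 — factor the characteristic polynomial to read off the algebraic multiplicities:
  χ_A(x) = (x + 2)^5

Step 2 — compute geometric multiplicities via the rank-nullity identity g(λ) = n − rank(A − λI):
  rank(A − (-2)·I) = 2, so dim ker(A − (-2)·I) = n − 2 = 3

Summary:
  λ = -2: algebraic multiplicity = 5, geometric multiplicity = 3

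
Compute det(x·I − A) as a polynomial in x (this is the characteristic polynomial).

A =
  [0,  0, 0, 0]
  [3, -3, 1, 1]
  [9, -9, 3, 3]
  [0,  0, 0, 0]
x^4

Expanding det(x·I − A) (e.g. by cofactor expansion or by noting that A is similar to its Jordan form J, which has the same characteristic polynomial as A) gives
  χ_A(x) = x^4
which factors as x^4. The eigenvalues (with algebraic multiplicities) are λ = 0 with multiplicity 4.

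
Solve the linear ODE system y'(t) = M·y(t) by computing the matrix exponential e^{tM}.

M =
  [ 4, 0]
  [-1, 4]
e^{tM} =
  [exp(4*t), 0]
  [-t*exp(4*t), exp(4*t)]

Strategy: write M = P · J · P⁻¹ where J is a Jordan canonical form, so e^{tM} = P · e^{tJ} · P⁻¹, and e^{tJ} can be computed block-by-block.

M has Jordan form
J =
  [4, 1]
  [0, 4]
(up to reordering of blocks).

Per-block formulas:
  For a 2×2 Jordan block J_2(4): exp(t · J_2(4)) = e^(4t)·(I + t·N), where N is the 2×2 nilpotent shift.

After assembling e^{tJ} and conjugating by P, we get:

e^{tM} =
  [exp(4*t), 0]
  [-t*exp(4*t), exp(4*t)]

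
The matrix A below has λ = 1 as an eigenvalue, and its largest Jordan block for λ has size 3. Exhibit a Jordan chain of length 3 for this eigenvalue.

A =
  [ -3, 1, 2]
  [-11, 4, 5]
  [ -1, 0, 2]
A Jordan chain for λ = 1 of length 3:
v_1 = (3, 6, 3)ᵀ
v_2 = (-4, -11, -1)ᵀ
v_3 = (1, 0, 0)ᵀ

Let N = A − (1)·I. We want v_3 with N^3 v_3 = 0 but N^2 v_3 ≠ 0; then v_{j-1} := N · v_j for j = 3, …, 2.

Pick v_3 = (1, 0, 0)ᵀ.
Then v_2 = N · v_3 = (-4, -11, -1)ᵀ.
Then v_1 = N · v_2 = (3, 6, 3)ᵀ.

Sanity check: (A − (1)·I) v_1 = (0, 0, 0)ᵀ = 0. ✓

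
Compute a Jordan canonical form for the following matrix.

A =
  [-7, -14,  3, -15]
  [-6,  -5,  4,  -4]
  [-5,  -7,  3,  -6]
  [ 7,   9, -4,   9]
J_1(-3) ⊕ J_3(1)

The characteristic polynomial is
  det(x·I − A) = x^4 - 6*x^2 + 8*x - 3 = (x - 1)^3*(x + 3)

Eigenvalues and multiplicities (the geometric multiplicity of λ is n − rank(A − λI), which equals the number of Jordan blocks for λ):
  λ = -3: algebraic multiplicity = 1, geometric multiplicity = 1
  λ = 1: algebraic multiplicity = 3, geometric multiplicity = 1

Determining the block sizes for each eigenvalue:
  λ = -3: one block (gm = 1), so the single block has size am = 1 → block sizes [1]
  λ = 1: one block (gm = 1), so the single block has size am = 3 → block sizes [3]

Assembling the blocks gives a Jordan form
J =
  [-3, 0, 0, 0]
  [ 0, 1, 1, 0]
  [ 0, 0, 1, 1]
  [ 0, 0, 0, 1]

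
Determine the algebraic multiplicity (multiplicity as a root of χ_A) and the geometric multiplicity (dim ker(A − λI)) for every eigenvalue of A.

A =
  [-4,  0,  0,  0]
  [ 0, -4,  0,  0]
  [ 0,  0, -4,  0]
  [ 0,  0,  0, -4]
λ = -4: alg = 4, geom = 4

Step 1 — factor the characteristic polynomial to read off the algebraic multiplicities:
  χ_A(x) = (x + 4)^4

Step 2 — compute geometric multiplicities via the rank-nullity identity g(λ) = n − rank(A − λI):
  rank(A − (-4)·I) = 0, so dim ker(A − (-4)·I) = n − 0 = 4

Summary:
  λ = -4: algebraic multiplicity = 4, geometric multiplicity = 4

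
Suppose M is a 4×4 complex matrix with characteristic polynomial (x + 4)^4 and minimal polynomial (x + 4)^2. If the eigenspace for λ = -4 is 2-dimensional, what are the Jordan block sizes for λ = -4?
Block sizes for λ = -4: [2, 2]

Step 1 — from the characteristic polynomial, algebraic multiplicity of λ = -4 is 4. From dim ker(M − (-4)·I) = 2, there are exactly 2 Jordan blocks for λ = -4.
Step 2 — from the minimal polynomial, the factor (x + 4)^2 tells us the largest block for λ = -4 has size 2.
Step 3 — with total size 4, 2 blocks, and largest block 2, the block sizes (in nonincreasing order) are [2, 2].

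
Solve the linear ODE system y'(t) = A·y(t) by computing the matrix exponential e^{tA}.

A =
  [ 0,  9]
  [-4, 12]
e^{tA} =
  [-6*t*exp(6*t) + exp(6*t), 9*t*exp(6*t)]
  [-4*t*exp(6*t), 6*t*exp(6*t) + exp(6*t)]

Strategy: write A = P · J · P⁻¹ where J is a Jordan canonical form, so e^{tA} = P · e^{tJ} · P⁻¹, and e^{tJ} can be computed block-by-block.

A has Jordan form
J =
  [6, 1]
  [0, 6]
(up to reordering of blocks).

Per-block formulas:
  For a 2×2 Jordan block J_2(6): exp(t · J_2(6)) = e^(6t)·(I + t·N), where N is the 2×2 nilpotent shift.

After assembling e^{tJ} and conjugating by P, we get:

e^{tA} =
  [-6*t*exp(6*t) + exp(6*t), 9*t*exp(6*t)]
  [-4*t*exp(6*t), 6*t*exp(6*t) + exp(6*t)]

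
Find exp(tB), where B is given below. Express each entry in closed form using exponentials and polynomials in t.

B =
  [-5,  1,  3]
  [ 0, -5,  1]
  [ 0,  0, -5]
e^{tB} =
  [exp(-5*t), t*exp(-5*t), t^2*exp(-5*t)/2 + 3*t*exp(-5*t)]
  [0, exp(-5*t), t*exp(-5*t)]
  [0, 0, exp(-5*t)]

Strategy: write B = P · J · P⁻¹ where J is a Jordan canonical form, so e^{tB} = P · e^{tJ} · P⁻¹, and e^{tJ} can be computed block-by-block.

B has Jordan form
J =
  [-5,  1,  0]
  [ 0, -5,  1]
  [ 0,  0, -5]
(up to reordering of blocks).

Per-block formulas:
  For a 3×3 Jordan block J_3(-5): exp(t · J_3(-5)) = e^(-5t)·(I + t·N + (t^2/2)·N^2), where N is the 3×3 nilpotent shift.

After assembling e^{tJ} and conjugating by P, we get:

e^{tB} =
  [exp(-5*t), t*exp(-5*t), t^2*exp(-5*t)/2 + 3*t*exp(-5*t)]
  [0, exp(-5*t), t*exp(-5*t)]
  [0, 0, exp(-5*t)]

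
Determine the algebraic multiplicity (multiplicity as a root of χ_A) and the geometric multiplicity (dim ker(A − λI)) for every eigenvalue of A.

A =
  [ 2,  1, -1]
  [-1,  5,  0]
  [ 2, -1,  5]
λ = 4: alg = 3, geom = 1

Step 1 — factor the characteristic polynomial to read off the algebraic multiplicities:
  χ_A(x) = (x - 4)^3

Step 2 — compute geometric multiplicities via the rank-nullity identity g(λ) = n − rank(A − λI):
  rank(A − (4)·I) = 2, so dim ker(A − (4)·I) = n − 2 = 1

Summary:
  λ = 4: algebraic multiplicity = 3, geometric multiplicity = 1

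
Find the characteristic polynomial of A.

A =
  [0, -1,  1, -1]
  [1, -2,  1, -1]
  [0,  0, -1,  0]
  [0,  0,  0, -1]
x^4 + 4*x^3 + 6*x^2 + 4*x + 1

Expanding det(x·I − A) (e.g. by cofactor expansion or by noting that A is similar to its Jordan form J, which has the same characteristic polynomial as A) gives
  χ_A(x) = x^4 + 4*x^3 + 6*x^2 + 4*x + 1
which factors as (x + 1)^4. The eigenvalues (with algebraic multiplicities) are λ = -1 with multiplicity 4.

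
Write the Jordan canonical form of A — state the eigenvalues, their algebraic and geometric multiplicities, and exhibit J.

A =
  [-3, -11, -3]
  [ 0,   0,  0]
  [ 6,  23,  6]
J_2(0) ⊕ J_1(3)

The characteristic polynomial is
  det(x·I − A) = x^3 - 3*x^2 = x^2*(x - 3)

Eigenvalues and multiplicities (the geometric multiplicity of λ is n − rank(A − λI), which equals the number of Jordan blocks for λ):
  λ = 0: algebraic multiplicity = 2, geometric multiplicity = 1
  λ = 3: algebraic multiplicity = 1, geometric multiplicity = 1

Determining the block sizes for each eigenvalue:
  λ = 0: one block (gm = 1), so the single block has size am = 2 → block sizes [2]
  λ = 3: one block (gm = 1), so the single block has size am = 1 → block sizes [1]

Assembling the blocks gives a Jordan form
J =
  [0, 1, 0]
  [0, 0, 0]
  [0, 0, 3]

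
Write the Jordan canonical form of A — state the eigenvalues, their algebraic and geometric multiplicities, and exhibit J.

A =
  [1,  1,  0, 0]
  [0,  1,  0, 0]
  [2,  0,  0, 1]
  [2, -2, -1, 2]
J_2(1) ⊕ J_2(1)

The characteristic polynomial is
  det(x·I − A) = x^4 - 4*x^3 + 6*x^2 - 4*x + 1 = (x - 1)^4

Eigenvalues and multiplicities (the geometric multiplicity of λ is n − rank(A − λI), which equals the number of Jordan blocks for λ):
  λ = 1: algebraic multiplicity = 4, geometric multiplicity = 2

Determining the block sizes for each eigenvalue:
  λ = 1: with am = 4 and gm = 2, the partition is not yet determined (e.g. several partitions of 4 into 2 parts exist). Let N = A − (1)·I. Computing rank(N^1) = 2, rank(N^2) = 0; the number of blocks of size ≥ j is rank(N^{j−1}) − rank(N^j), giving [2, 2]. So we have 2 block(s) of size 2 → block sizes [2, 2]

Assembling the blocks gives a Jordan form
J =
  [1, 1, 0, 0]
  [0, 1, 0, 0]
  [0, 0, 1, 1]
  [0, 0, 0, 1]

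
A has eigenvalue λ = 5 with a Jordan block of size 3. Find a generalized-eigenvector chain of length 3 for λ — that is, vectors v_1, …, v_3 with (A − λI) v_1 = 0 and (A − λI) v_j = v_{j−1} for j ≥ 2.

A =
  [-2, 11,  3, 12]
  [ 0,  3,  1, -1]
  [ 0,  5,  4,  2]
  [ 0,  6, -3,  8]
A Jordan chain for λ = 5 of length 3:
v_1 = (-12, 3, -3, -9)ᵀ
v_2 = (11, -2, 5, 6)ᵀ
v_3 = (0, 1, 0, 0)ᵀ

Let N = A − (5)·I. We want v_3 with N^3 v_3 = 0 but N^2 v_3 ≠ 0; then v_{j-1} := N · v_j for j = 3, …, 2.

Pick v_3 = (0, 1, 0, 0)ᵀ.
Then v_2 = N · v_3 = (11, -2, 5, 6)ᵀ.
Then v_1 = N · v_2 = (-12, 3, -3, -9)ᵀ.

Sanity check: (A − (5)·I) v_1 = (0, 0, 0, 0)ᵀ = 0. ✓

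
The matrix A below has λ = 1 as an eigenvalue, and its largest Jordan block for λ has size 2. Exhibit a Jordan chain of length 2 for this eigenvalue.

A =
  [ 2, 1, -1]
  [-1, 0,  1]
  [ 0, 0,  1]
A Jordan chain for λ = 1 of length 2:
v_1 = (1, -1, 0)ᵀ
v_2 = (1, 0, 0)ᵀ

Let N = A − (1)·I. We want v_2 with N^2 v_2 = 0 but N^1 v_2 ≠ 0; then v_{j-1} := N · v_j for j = 2, …, 2.

Pick v_2 = (1, 0, 0)ᵀ.
Then v_1 = N · v_2 = (1, -1, 0)ᵀ.

Sanity check: (A − (1)·I) v_1 = (0, 0, 0)ᵀ = 0. ✓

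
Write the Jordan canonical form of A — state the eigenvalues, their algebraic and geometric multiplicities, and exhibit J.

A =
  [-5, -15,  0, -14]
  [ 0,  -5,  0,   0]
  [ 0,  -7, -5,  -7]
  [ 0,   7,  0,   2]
J_2(-5) ⊕ J_1(-5) ⊕ J_1(2)

The characteristic polynomial is
  det(x·I − A) = x^4 + 13*x^3 + 45*x^2 - 25*x - 250 = (x - 2)*(x + 5)^3

Eigenvalues and multiplicities (the geometric multiplicity of λ is n − rank(A − λI), which equals the number of Jordan blocks for λ):
  λ = -5: algebraic multiplicity = 3, geometric multiplicity = 2
  λ = 2: algebraic multiplicity = 1, geometric multiplicity = 1

Determining the block sizes for each eigenvalue:
  λ = -5: 2 blocks summing to 3 forces exactly one block of size 2 and the rest size 1 → block sizes [2, 1]
  λ = 2: one block (gm = 1), so the single block has size am = 1 → block sizes [1]

Assembling the blocks gives a Jordan form
J =
  [-5,  1,  0, 0]
  [ 0, -5,  0, 0]
  [ 0,  0, -5, 0]
  [ 0,  0,  0, 2]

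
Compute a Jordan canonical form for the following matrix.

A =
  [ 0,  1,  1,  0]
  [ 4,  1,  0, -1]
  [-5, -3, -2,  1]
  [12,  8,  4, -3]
J_2(-1) ⊕ J_2(-1)

The characteristic polynomial is
  det(x·I − A) = x^4 + 4*x^3 + 6*x^2 + 4*x + 1 = (x + 1)^4

Eigenvalues and multiplicities (the geometric multiplicity of λ is n − rank(A − λI), which equals the number of Jordan blocks for λ):
  λ = -1: algebraic multiplicity = 4, geometric multiplicity = 2

Determining the block sizes for each eigenvalue:
  λ = -1: with am = 4 and gm = 2, the partition is not yet determined (e.g. several partitions of 4 into 2 parts exist). Let N = A − (-1)·I. Computing rank(N^1) = 2, rank(N^2) = 0; the number of blocks of size ≥ j is rank(N^{j−1}) − rank(N^j), giving [2, 2]. So we have 2 block(s) of size 2 → block sizes [2, 2]

Assembling the blocks gives a Jordan form
J =
  [-1,  1,  0,  0]
  [ 0, -1,  0,  0]
  [ 0,  0, -1,  1]
  [ 0,  0,  0, -1]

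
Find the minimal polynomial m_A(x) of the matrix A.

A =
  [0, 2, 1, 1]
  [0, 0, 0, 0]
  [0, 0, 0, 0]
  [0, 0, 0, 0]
x^2

The characteristic polynomial is χ_A(x) = x^4, so the eigenvalues are known. The minimal polynomial is
  m_A(x) = Π_λ (x − λ)^{k_λ}
where k_λ is the size of the *largest* Jordan block for λ (equivalently, the smallest k with (A − λI)^k v = 0 for every generalised eigenvector v of λ).

  λ = 0: largest Jordan block has size 2, contributing (x − 0)^2

So m_A(x) = x^2 = x^2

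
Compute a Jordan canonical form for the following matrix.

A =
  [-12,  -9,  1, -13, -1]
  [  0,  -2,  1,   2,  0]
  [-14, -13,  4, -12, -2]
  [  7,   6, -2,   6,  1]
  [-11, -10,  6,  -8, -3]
J_1(-5) ⊕ J_2(-1) ⊕ J_2(0)

The characteristic polynomial is
  det(x·I − A) = x^5 + 7*x^4 + 11*x^3 + 5*x^2 = x^2*(x + 1)^2*(x + 5)

Eigenvalues and multiplicities (the geometric multiplicity of λ is n − rank(A − λI), which equals the number of Jordan blocks for λ):
  λ = -5: algebraic multiplicity = 1, geometric multiplicity = 1
  λ = -1: algebraic multiplicity = 2, geometric multiplicity = 1
  λ = 0: algebraic multiplicity = 2, geometric multiplicity = 1

Determining the block sizes for each eigenvalue:
  λ = -5: one block (gm = 1), so the single block has size am = 1 → block sizes [1]
  λ = -1: one block (gm = 1), so the single block has size am = 2 → block sizes [2]
  λ = 0: one block (gm = 1), so the single block has size am = 2 → block sizes [2]

Assembling the blocks gives a Jordan form
J =
  [-5,  0,  0, 0, 0]
  [ 0, -1,  1, 0, 0]
  [ 0,  0, -1, 0, 0]
  [ 0,  0,  0, 0, 1]
  [ 0,  0,  0, 0, 0]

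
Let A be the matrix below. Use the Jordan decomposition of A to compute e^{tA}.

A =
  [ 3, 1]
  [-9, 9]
e^{tA} =
  [-3*t*exp(6*t) + exp(6*t), t*exp(6*t)]
  [-9*t*exp(6*t), 3*t*exp(6*t) + exp(6*t)]

Strategy: write A = P · J · P⁻¹ where J is a Jordan canonical form, so e^{tA} = P · e^{tJ} · P⁻¹, and e^{tJ} can be computed block-by-block.

A has Jordan form
J =
  [6, 1]
  [0, 6]
(up to reordering of blocks).

Per-block formulas:
  For a 2×2 Jordan block J_2(6): exp(t · J_2(6)) = e^(6t)·(I + t·N), where N is the 2×2 nilpotent shift.

After assembling e^{tJ} and conjugating by P, we get:

e^{tA} =
  [-3*t*exp(6*t) + exp(6*t), t*exp(6*t)]
  [-9*t*exp(6*t), 3*t*exp(6*t) + exp(6*t)]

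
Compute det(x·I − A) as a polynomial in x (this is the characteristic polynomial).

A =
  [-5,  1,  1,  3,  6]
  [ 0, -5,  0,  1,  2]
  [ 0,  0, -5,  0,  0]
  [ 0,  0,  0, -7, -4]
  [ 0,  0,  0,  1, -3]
x^5 + 25*x^4 + 250*x^3 + 1250*x^2 + 3125*x + 3125

Expanding det(x·I − A) (e.g. by cofactor expansion or by noting that A is similar to its Jordan form J, which has the same characteristic polynomial as A) gives
  χ_A(x) = x^5 + 25*x^4 + 250*x^3 + 1250*x^2 + 3125*x + 3125
which factors as (x + 5)^5. The eigenvalues (with algebraic multiplicities) are λ = -5 with multiplicity 5.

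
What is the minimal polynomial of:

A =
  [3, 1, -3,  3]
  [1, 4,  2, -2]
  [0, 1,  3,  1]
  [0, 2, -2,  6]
x^3 - 12*x^2 + 48*x - 64

The characteristic polynomial is χ_A(x) = (x - 4)^4, so the eigenvalues are known. The minimal polynomial is
  m_A(x) = Π_λ (x − λ)^{k_λ}
where k_λ is the size of the *largest* Jordan block for λ (equivalently, the smallest k with (A − λI)^k v = 0 for every generalised eigenvector v of λ).

  λ = 4: largest Jordan block has size 3, contributing (x − 4)^3

So m_A(x) = (x - 4)^3 = x^3 - 12*x^2 + 48*x - 64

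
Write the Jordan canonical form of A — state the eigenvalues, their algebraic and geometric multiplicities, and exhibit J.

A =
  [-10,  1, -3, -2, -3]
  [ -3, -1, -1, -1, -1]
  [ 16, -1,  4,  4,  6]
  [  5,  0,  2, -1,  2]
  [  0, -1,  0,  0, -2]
J_3(-2) ⊕ J_2(-2)

The characteristic polynomial is
  det(x·I − A) = x^5 + 10*x^4 + 40*x^3 + 80*x^2 + 80*x + 32 = (x + 2)^5

Eigenvalues and multiplicities (the geometric multiplicity of λ is n − rank(A − λI), which equals the number of Jordan blocks for λ):
  λ = -2: algebraic multiplicity = 5, geometric multiplicity = 2

Determining the block sizes for each eigenvalue:
  λ = -2: with am = 5 and gm = 2, the partition is not yet determined (e.g. several partitions of 5 into 2 parts exist). Let N = A − (-2)·I. Computing rank(N^1) = 3, rank(N^2) = 1, rank(N^3) = 0; the number of blocks of size ≥ j is rank(N^{j−1}) − rank(N^j), giving [2, 2, 1]. So we have 1 block(s) of size 3, 1 block(s) of size 2 → block sizes [3, 2]

Assembling the blocks gives a Jordan form
J =
  [-2,  1,  0,  0,  0]
  [ 0, -2,  1,  0,  0]
  [ 0,  0, -2,  0,  0]
  [ 0,  0,  0, -2,  1]
  [ 0,  0,  0,  0, -2]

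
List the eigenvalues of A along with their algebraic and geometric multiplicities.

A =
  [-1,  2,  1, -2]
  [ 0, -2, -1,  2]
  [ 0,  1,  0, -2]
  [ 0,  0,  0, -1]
λ = -1: alg = 4, geom = 2

Step 1 — factor the characteristic polynomial to read off the algebraic multiplicities:
  χ_A(x) = (x + 1)^4

Step 2 — compute geometric multiplicities via the rank-nullity identity g(λ) = n − rank(A − λI):
  rank(A − (-1)·I) = 2, so dim ker(A − (-1)·I) = n − 2 = 2

Summary:
  λ = -1: algebraic multiplicity = 4, geometric multiplicity = 2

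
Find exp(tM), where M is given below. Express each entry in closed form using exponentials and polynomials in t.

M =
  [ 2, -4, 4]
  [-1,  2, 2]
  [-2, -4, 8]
e^{tM} =
  [-2*t*exp(4*t) + exp(4*t), -4*t*exp(4*t), 4*t*exp(4*t)]
  [-t*exp(4*t), -2*t*exp(4*t) + exp(4*t), 2*t*exp(4*t)]
  [-2*t*exp(4*t), -4*t*exp(4*t), 4*t*exp(4*t) + exp(4*t)]

Strategy: write M = P · J · P⁻¹ where J is a Jordan canonical form, so e^{tM} = P · e^{tJ} · P⁻¹, and e^{tJ} can be computed block-by-block.

M has Jordan form
J =
  [4, 1, 0]
  [0, 4, 0]
  [0, 0, 4]
(up to reordering of blocks).

Per-block formulas:
  For a 2×2 Jordan block J_2(4): exp(t · J_2(4)) = e^(4t)·(I + t·N), where N is the 2×2 nilpotent shift.
  For a 1×1 block at λ = 4: exp(t · [4]) = [e^(4t)].

After assembling e^{tJ} and conjugating by P, we get:

e^{tM} =
  [-2*t*exp(4*t) + exp(4*t), -4*t*exp(4*t), 4*t*exp(4*t)]
  [-t*exp(4*t), -2*t*exp(4*t) + exp(4*t), 2*t*exp(4*t)]
  [-2*t*exp(4*t), -4*t*exp(4*t), 4*t*exp(4*t) + exp(4*t)]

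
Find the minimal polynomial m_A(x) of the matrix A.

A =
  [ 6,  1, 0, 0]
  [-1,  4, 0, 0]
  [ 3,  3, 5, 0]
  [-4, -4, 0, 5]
x^2 - 10*x + 25

The characteristic polynomial is χ_A(x) = (x - 5)^4, so the eigenvalues are known. The minimal polynomial is
  m_A(x) = Π_λ (x − λ)^{k_λ}
where k_λ is the size of the *largest* Jordan block for λ (equivalently, the smallest k with (A − λI)^k v = 0 for every generalised eigenvector v of λ).

  λ = 5: largest Jordan block has size 2, contributing (x − 5)^2

So m_A(x) = (x - 5)^2 = x^2 - 10*x + 25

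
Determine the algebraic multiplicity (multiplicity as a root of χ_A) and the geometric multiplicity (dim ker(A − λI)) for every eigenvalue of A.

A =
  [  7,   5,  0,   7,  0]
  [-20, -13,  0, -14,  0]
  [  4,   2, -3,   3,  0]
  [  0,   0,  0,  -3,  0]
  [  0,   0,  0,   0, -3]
λ = -3: alg = 5, geom = 3

Step 1 — factor the characteristic polynomial to read off the algebraic multiplicities:
  χ_A(x) = (x + 3)^5

Step 2 — compute geometric multiplicities via the rank-nullity identity g(λ) = n − rank(A − λI):
  rank(A − (-3)·I) = 2, so dim ker(A − (-3)·I) = n − 2 = 3

Summary:
  λ = -3: algebraic multiplicity = 5, geometric multiplicity = 3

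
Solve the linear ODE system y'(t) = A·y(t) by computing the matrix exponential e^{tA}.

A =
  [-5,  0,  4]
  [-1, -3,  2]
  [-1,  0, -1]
e^{tA} =
  [-2*t*exp(-3*t) + exp(-3*t), 0, 4*t*exp(-3*t)]
  [-t*exp(-3*t), exp(-3*t), 2*t*exp(-3*t)]
  [-t*exp(-3*t), 0, 2*t*exp(-3*t) + exp(-3*t)]

Strategy: write A = P · J · P⁻¹ where J is a Jordan canonical form, so e^{tA} = P · e^{tJ} · P⁻¹, and e^{tJ} can be computed block-by-block.

A has Jordan form
J =
  [-3,  1,  0]
  [ 0, -3,  0]
  [ 0,  0, -3]
(up to reordering of blocks).

Per-block formulas:
  For a 2×2 Jordan block J_2(-3): exp(t · J_2(-3)) = e^(-3t)·(I + t·N), where N is the 2×2 nilpotent shift.
  For a 1×1 block at λ = -3: exp(t · [-3]) = [e^(-3t)].

After assembling e^{tJ} and conjugating by P, we get:

e^{tA} =
  [-2*t*exp(-3*t) + exp(-3*t), 0, 4*t*exp(-3*t)]
  [-t*exp(-3*t), exp(-3*t), 2*t*exp(-3*t)]
  [-t*exp(-3*t), 0, 2*t*exp(-3*t) + exp(-3*t)]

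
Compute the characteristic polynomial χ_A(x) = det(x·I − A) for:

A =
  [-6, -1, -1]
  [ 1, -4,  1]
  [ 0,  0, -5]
x^3 + 15*x^2 + 75*x + 125

Expanding det(x·I − A) (e.g. by cofactor expansion or by noting that A is similar to its Jordan form J, which has the same characteristic polynomial as A) gives
  χ_A(x) = x^3 + 15*x^2 + 75*x + 125
which factors as (x + 5)^3. The eigenvalues (with algebraic multiplicities) are λ = -5 with multiplicity 3.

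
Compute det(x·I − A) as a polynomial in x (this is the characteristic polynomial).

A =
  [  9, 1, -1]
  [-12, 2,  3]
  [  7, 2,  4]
x^3 - 15*x^2 + 75*x - 125

Expanding det(x·I − A) (e.g. by cofactor expansion or by noting that A is similar to its Jordan form J, which has the same characteristic polynomial as A) gives
  χ_A(x) = x^3 - 15*x^2 + 75*x - 125
which factors as (x - 5)^3. The eigenvalues (with algebraic multiplicities) are λ = 5 with multiplicity 3.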